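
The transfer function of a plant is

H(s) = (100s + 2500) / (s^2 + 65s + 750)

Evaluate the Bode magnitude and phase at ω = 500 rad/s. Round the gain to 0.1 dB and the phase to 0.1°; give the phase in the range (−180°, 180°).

-14.0 dB, -85.4°

Substitute s = j500:
Numerator: 100(j500) + 2500 = 2500 + j50000
Denominator: (j500)^2 + 65(j500) + 750 = -249250 + j32500
|N| = √(2500² + 50000²) ≈ 50062, ∠N ≈ 87.14°
|D| = √(249250² + 32500²) ≈ 2.5136e+05, ∠D ≈ 172.57°
|H| = 50062 / 2.5136e+05 ≈ 0.19916
Gain = 20 log₁₀(0.19916) ≈ -14.02 dB
∠H = 87.14° − 172.57° = -85.43°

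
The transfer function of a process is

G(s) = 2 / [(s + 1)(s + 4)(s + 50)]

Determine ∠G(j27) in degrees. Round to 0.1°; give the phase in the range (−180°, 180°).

162.2°

At s = jω = j27:
pole (s+1): 1 + j27 → |·| = √(1²+27²) = √730 ≈ 27.019, ∠ = arctan(27/1) ≈ 87.88°
pole (s+4): 4 + j27 → |·| = √(4²+27²) = √745 ≈ 27.295, ∠ = arctan(27/4) ≈ 81.57°
pole (s+50): 50 + j27 → |·| = √(50²+27²) = √3229 ≈ 56.824, ∠ = arctan(27/50) ≈ 28.37°
∠G = 0.00° − 197.82° = -197.82° ≡ 162.18° (principal value)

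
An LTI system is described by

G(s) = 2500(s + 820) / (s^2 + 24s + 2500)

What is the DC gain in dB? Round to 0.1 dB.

58.3 dB

G(0) = 2500·820 / 2500 = 820
20 log₁₀(820) ≈ 58.28 dB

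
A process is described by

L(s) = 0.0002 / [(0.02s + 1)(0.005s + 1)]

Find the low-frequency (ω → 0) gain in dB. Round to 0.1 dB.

-74.0 dB

L(0) = 0.0002 · 1 / 1 = 0.0002
20 log₁₀(0.0002) ≈ -73.98 dB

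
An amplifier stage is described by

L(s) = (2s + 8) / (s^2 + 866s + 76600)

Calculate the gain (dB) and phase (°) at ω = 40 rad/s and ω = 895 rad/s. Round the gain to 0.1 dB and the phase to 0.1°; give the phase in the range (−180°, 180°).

Substitute s = j40:
Numerator: 2(j40) + 8 = 8 + j80
Denominator: (j40)^2 + 866(j40) + 76600 = 75000 + j34640
|N| = √(8² + 80²) ≈ 80.399, ∠N ≈ 84.29°
|D| = √(75000² + 34640²) ≈ 82613, ∠D ≈ 24.79°
|L| = 80.399 / 82613 ≈ 0.0009732
Gain = 20 log₁₀(0.0009732) ≈ -60.24 dB
∠L = 84.29° − 24.79° = 59.50°

Substitute s = j895:
Numerator: 2(j895) + 8 = 8 + j1790
Denominator: (j895)^2 + 866(j895) + 76600 = -724425 + j775070
|N| = √(8² + 1790²) ≈ 1790, ∠N ≈ 89.74°
|D| = √(724425² + 775070²) ≈ 1.0609e+06, ∠D ≈ 133.07°
|L| = 1790 / 1.0609e+06 ≈ 0.0016872
Gain = 20 log₁₀(0.0016872) ≈ -55.46 dB
∠L = 89.74° − 133.07° = -43.33°

ω = 40: -60.2 dB, 59.5°; ω = 895: -55.5 dB, -43.3°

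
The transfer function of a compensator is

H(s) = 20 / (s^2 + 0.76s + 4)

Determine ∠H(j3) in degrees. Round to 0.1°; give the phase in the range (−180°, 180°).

At s = jω = j3:
quadratic: (j3)² + 0.76·j3 + 4 = -5 + j2.28 → |·| ≈ 5.4953, ∠ ≈ 155.49°
∠H = 0.00° − 155.49° = -155.49°

-155.5°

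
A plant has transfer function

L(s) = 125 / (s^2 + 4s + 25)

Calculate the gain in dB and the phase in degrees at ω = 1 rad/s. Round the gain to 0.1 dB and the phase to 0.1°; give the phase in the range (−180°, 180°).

At s = jω = j1:
quadratic: (j1)² + 4·j1 + 25 = 24 + j4 → |·| ≈ 24.331, ∠ ≈ 9.46°
|L| = 125 / 24.331 ≈ 5.1375
Gain = 20 log₁₀(5.1375) ≈ 14.22 dB
∠L = 0.00° − 9.46° = -9.46°

14.2 dB, -9.5°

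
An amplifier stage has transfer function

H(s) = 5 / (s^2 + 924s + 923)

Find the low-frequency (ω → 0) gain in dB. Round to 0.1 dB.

-45.3 dB

H(0) = 5 / 923 ≈ 0.0054171
20 log₁₀(0.0054171) ≈ -45.32 dB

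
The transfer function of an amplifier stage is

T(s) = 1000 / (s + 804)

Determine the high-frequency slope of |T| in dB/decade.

-20 dB/decade

Each pole contributes −20 dB/decade at high frequency; each zero contributes +20 dB/decade.
Net: 0 zero(s) − 1 pole(s) → -20 dB/decade.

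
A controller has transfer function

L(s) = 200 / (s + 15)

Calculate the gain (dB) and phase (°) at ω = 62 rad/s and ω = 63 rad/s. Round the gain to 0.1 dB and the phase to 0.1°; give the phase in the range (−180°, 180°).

At s = jω = j62:
pole (s+15): 15 + j62 → |·| = √(15²+62²) = √4069 ≈ 63.789, ∠ = arctan(62/15) ≈ 76.40°
|L| = 200 / 63.789 ≈ 3.1353
Gain = 20 log₁₀(3.1353) ≈ 9.93 dB
∠L = 0.00° − 76.40° = -76.40°

At s = jω = j63:
pole (s+15): 15 + j63 → |·| = √(15²+63²) = √4194 ≈ 64.761, ∠ = arctan(63/15) ≈ 76.61°
|L| = 200 / 64.761 ≈ 3.0883
Gain = 20 log₁₀(3.0883) ≈ 9.79 dB
∠L = 0.00° − 76.61° = -76.61°

ω = 62: 9.9 dB, -76.4°; ω = 63: 9.8 dB, -76.6°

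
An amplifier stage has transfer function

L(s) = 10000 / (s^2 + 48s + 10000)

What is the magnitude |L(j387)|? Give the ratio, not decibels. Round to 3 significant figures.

At s = jω = j387:
quadratic: (j387)² + 48·j387 + 10000 = -139769 + j18576 → |·| ≈ 1.41e+05, ∠ ≈ 172.43°
|L| = 10000 / 1.41e+05 ≈ 0.070922

0.0709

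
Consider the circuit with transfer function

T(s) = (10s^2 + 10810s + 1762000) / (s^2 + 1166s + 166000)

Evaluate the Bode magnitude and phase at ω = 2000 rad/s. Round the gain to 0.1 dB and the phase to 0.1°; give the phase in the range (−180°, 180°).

Substitute s = j2000:
Numerator: 10(j2000)^2 + 10810(j2000) + 1762000 = -38238000 + j21620000
Denominator: (j2000)^2 + 1166(j2000) + 166000 = -3834000 + j2332000
|N| = √(38238000² + 21620000²) ≈ 4.3927e+07, ∠N ≈ 150.52°
|D| = √(3834000² + 2332000²) ≈ 4.4875e+06, ∠D ≈ 148.69°
|T| = 4.3927e+07 / 4.4875e+06 ≈ 9.7887
Gain = 20 log₁₀(9.7887) ≈ 19.81 dB
∠T = 150.52° − 148.69° = 1.83°

19.8 dB, 1.8°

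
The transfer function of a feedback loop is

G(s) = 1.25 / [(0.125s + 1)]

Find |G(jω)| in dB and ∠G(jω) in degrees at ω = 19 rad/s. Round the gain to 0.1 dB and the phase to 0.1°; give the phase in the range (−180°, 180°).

At ω = 19 rad/s:
pole (1 + j19·0.125) = 1 + j2.375 → |·| ≈ 2.5769, ∠ ≈ 67.17°
|G| = 1.25 · 1 / (2.5769) ≈ 0.48508
Gain = 20 log₁₀(0.48508) ≈ -6.28 dB
∠G = (0°) − (67.17°) = -67.17°

-6.3 dB, -67.2°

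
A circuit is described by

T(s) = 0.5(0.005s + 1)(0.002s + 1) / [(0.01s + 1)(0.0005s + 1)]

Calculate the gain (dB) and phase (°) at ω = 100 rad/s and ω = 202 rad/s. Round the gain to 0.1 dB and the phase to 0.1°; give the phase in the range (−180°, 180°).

At ω = 100 rad/s:
zero (1 + j100·0.005) = 1 + j0.5 → |·| ≈ 1.118, ∠ ≈ 26.57°
zero (1 + j100·0.002) = 1 + j0.2 → |·| ≈ 1.0198, ∠ ≈ 11.31°
pole (1 + j100·0.01) = 1 + j1 → |·| ≈ 1.4142, ∠ ≈ 45.00°
pole (1 + j100·0.0005) = 1 + j0.05 → |·| ≈ 1.0012, ∠ ≈ 2.86°
|T| = 0.5 · 1.118 · 1.0198 / (1.4142 · 1.0012) ≈ 0.40262
Gain = 20 log₁₀(0.40262) ≈ -7.90 dB
∠T = (26.57° + 11.31°) − (45.00° + 2.86°) = -9.98°

At ω = 202 rad/s:
zero (1 + j202·0.005) = 1 + j1.01 → |·| ≈ 1.4213, ∠ ≈ 45.29°
zero (1 + j202·0.002) = 1 + j0.404 → |·| ≈ 1.0785, ∠ ≈ 22.00°
pole (1 + j202·0.01) = 1 + j2.02 → |·| ≈ 2.254, ∠ ≈ 63.66°
pole (1 + j202·0.0005) = 1 + j0.101 → |·| ≈ 1.0051, ∠ ≈ 5.77°
|T| = 0.5 · 1.4213 · 1.0785 / (2.254 · 1.0051) ≈ 0.33831
Gain = 20 log₁₀(0.33831) ≈ -9.41 dB
∠T = (45.29° + 22.00°) − (63.66° + 5.77°) = -2.14°

ω = 100: -7.9 dB, -10.0°; ω = 202: -9.4 dB, -2.1°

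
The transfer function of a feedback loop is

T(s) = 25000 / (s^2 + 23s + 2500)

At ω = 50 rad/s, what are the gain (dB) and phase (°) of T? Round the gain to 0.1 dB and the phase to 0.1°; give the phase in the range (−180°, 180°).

At s = jω = j50:
quadratic: (j50)² + 23·j50 + 2500 = 0 + j1150 → |·| ≈ 1150, ∠ ≈ 90.00°
|T| = 25000 / 1150 ≈ 21.739
Gain = 20 log₁₀(21.739) ≈ 26.74 dB
∠T = 0.00° − 90.00° = -90.00°

26.7 dB, -90.0°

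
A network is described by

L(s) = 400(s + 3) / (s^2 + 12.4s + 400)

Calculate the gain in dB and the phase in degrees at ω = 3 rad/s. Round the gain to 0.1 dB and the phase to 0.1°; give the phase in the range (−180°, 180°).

12.7 dB, 39.6°

At s = jω = j3:
zero (s+3): 3 + j3 → |·| = √(3²+3²) = √18 ≈ 4.2426, ∠ = arctan(3/3) ≈ 45.00°
quadratic: (j3)² + 12.4·j3 + 400 = 391 + j37.2 → |·| ≈ 392.77, ∠ ≈ 5.43°
|L| = 400 · 4.2426 / 392.77 ≈ 4.3207
Gain = 20 log₁₀(4.3207) ≈ 12.71 dB
∠L = 45.00° − 5.43° = 39.57°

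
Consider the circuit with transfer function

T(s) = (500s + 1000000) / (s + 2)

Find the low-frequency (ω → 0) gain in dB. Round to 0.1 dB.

114.0 dB

T(0) = 1000000 / 2 = 5e+05
20 log₁₀(5e+05) ≈ 113.98 dB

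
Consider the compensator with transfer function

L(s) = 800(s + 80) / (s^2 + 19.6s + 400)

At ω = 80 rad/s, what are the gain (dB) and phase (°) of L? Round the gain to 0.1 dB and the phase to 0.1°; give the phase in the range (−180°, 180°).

23.3 dB, -120.4°

At s = jω = j80:
zero (s+80): 80 + j80 → |·| = √(80²+80²) = √12800 ≈ 113.14, ∠ = arctan(80/80) ≈ 45.00°
quadratic: (j80)² + 19.6·j80 + 400 = -6000 + j1568 → |·| ≈ 6201.5, ∠ ≈ 165.35°
|L| = 800 · 113.14 / 6201.5 ≈ 14.595
Gain = 20 log₁₀(14.595) ≈ 23.28 dB
∠L = 45.00° − 165.35° = -120.35°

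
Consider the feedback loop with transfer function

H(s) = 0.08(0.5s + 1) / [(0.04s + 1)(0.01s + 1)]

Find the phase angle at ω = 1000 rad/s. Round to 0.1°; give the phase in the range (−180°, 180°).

-83.0°

At ω = 1000 rad/s:
zero (1 + j1000·0.5) = 1 + j500 → |·| ≈ 500, ∠ ≈ 89.89°
pole (1 + j1000·0.04) = 1 + j40 → |·| ≈ 40.012, ∠ ≈ 88.57°
pole (1 + j1000·0.01) = 1 + j10 → |·| ≈ 10.05, ∠ ≈ 84.29°
∠H = (89.89°) − (88.57° + 84.29°) = -82.97°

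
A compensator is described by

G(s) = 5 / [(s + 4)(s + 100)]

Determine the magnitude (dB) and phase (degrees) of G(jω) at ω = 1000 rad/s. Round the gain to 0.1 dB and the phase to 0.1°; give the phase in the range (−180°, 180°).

At s = jω = j1000:
pole (s+4): 4 + j1000 → |·| = √(4²+1000²) = √1000016 ≈ 1000, ∠ = arctan(1000/4) ≈ 89.77°
pole (s+100): 100 + j1000 → |·| = √(100²+1000²) = √1010000 ≈ 1005, ∠ = arctan(1000/100) ≈ 84.29°
|G| = 5 / 1.005e+06 ≈ 4.9751e-06
Gain = 20 log₁₀(4.9751e-06) ≈ -106.06 dB
∠G = 0.00° − 174.06° = -174.06°

-106.1 dB, -174.1°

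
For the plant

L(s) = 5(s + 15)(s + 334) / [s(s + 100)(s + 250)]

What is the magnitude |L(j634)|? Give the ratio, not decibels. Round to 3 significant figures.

At s = jω = j634:
zero (s+15): 15 + j634 → |·| = √(15²+634²) = √402181 ≈ 634.18, ∠ = arctan(634/15) ≈ 88.64°
zero (s+334): 334 + j634 → |·| = √(334²+634²) = √513512 ≈ 716.6, ∠ = arctan(634/334) ≈ 62.22°
pole (s+100): 100 + j634 → |·| = √(100²+634²) = √411956 ≈ 641.84, ∠ = arctan(634/100) ≈ 81.04°
pole (s+250): 250 + j634 → |·| = √(250²+634²) = √464456 ≈ 681.51, ∠ = arctan(634/250) ≈ 68.48°
pole at origin: |s| = 634, ∠ = 90.00° (in denominator)
|L| = 5 · 4.5445e+05 / 2.7732e+08 ≈ 0.0081936

0.00819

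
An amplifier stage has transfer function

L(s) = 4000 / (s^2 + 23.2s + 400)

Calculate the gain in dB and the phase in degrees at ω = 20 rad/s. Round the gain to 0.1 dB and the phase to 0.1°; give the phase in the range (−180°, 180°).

18.7 dB, -90.0°

At s = jω = j20:
quadratic: (j20)² + 23.2·j20 + 400 = 0 + j464 → |·| ≈ 464, ∠ ≈ 90.00°
|L| = 4000 / 464 ≈ 8.6207
Gain = 20 log₁₀(8.6207) ≈ 18.71 dB
∠L = 0.00° − 90.00° = -90.00°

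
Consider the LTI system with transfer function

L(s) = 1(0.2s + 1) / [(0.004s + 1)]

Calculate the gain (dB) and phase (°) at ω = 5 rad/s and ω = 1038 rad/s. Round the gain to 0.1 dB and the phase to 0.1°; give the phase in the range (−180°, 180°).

ω = 5: 3.0 dB, 43.9°; ω = 1038: 33.7 dB, 13.3°

At ω = 5 rad/s:
zero (1 + j5·0.2) = 1 + j1 → |·| ≈ 1.4142, ∠ ≈ 45.00°
pole (1 + j5·0.004) = 1 + j0.02 → |·| ≈ 1.0002, ∠ ≈ 1.15°
|L| = 1 · 1.4142 / (1.0002) ≈ 1.4139
Gain = 20 log₁₀(1.4139) ≈ 3.01 dB
∠L = (45.00°) − (1.15°) = 43.85°

At ω = 1038 rad/s:
zero (1 + j1038·0.2) = 1 + j207.6 → |·| ≈ 207.6, ∠ ≈ 89.72°
pole (1 + j1038·0.004) = 1 + j4.152 → |·| ≈ 4.2707, ∠ ≈ 76.46°
|L| = 1 · 207.6 / (4.2707) ≈ 48.61
Gain = 20 log₁₀(48.61) ≈ 33.73 dB
∠L = (89.72°) − (76.46°) = 13.26°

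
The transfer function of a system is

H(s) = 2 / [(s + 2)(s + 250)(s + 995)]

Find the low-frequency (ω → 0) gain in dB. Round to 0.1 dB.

H(0) = 2 / (2·250·995) ≈ 4.0201e-06
20 log₁₀(4.0201e-06) ≈ -107.92 dB

-107.9 dB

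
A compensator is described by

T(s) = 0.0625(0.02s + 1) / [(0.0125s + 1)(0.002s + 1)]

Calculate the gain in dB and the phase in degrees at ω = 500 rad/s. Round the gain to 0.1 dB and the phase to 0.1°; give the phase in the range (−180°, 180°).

-23.1 dB, -41.6°

At ω = 500 rad/s:
zero (1 + j500·0.02) = 1 + j10 → |·| ≈ 10.05, ∠ ≈ 84.29°
pole (1 + j500·0.0125) = 1 + j6.25 → |·| ≈ 6.3295, ∠ ≈ 80.91°
pole (1 + j500·0.002) = 1 + j1 → |·| ≈ 1.4142, ∠ ≈ 45.00°
|T| = 0.0625 · 10.05 / (6.3295 · 1.4142) ≈ 0.070172
Gain = 20 log₁₀(0.070172) ≈ -23.08 dB
∠T = (84.29°) − (80.91° + 45.00°) = -41.62°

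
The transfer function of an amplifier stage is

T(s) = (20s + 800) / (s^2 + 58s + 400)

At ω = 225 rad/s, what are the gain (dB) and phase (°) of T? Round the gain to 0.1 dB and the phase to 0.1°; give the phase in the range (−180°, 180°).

-21.1 dB, -85.5°

Substitute s = j225:
Numerator: 20(j225) + 800 = 800 + j4500
Denominator: (j225)^2 + 58(j225) + 400 = -50225 + j13050
|N| = √(800² + 4500²) ≈ 4570.6, ∠N ≈ 79.92°
|D| = √(50225² + 13050²) ≈ 51893, ∠D ≈ 165.43°
|T| = 4570.6 / 51893 ≈ 0.088077
Gain = 20 log₁₀(0.088077) ≈ -21.10 dB
∠T = 79.92° − 165.43° = -85.51°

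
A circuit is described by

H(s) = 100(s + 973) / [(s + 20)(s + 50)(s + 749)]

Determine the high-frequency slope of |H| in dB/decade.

Each pole contributes −20 dB/decade at high frequency; each zero contributes +20 dB/decade.
Net: 1 zero(s) − 3 pole(s) → -40 dB/decade.

-40 dB/decade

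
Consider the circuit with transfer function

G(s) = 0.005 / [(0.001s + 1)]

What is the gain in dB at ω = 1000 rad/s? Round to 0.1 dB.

At ω = 1000 rad/s:
pole (1 + j1000·0.001) = 1 + j1 → |·| ≈ 1.4142, ∠ ≈ 45.00°
|G| = 0.005 · 1 / (1.4142) ≈ 0.0035356
Gain = 20 log₁₀(0.0035356) ≈ -49.03 dB

-49.0 dB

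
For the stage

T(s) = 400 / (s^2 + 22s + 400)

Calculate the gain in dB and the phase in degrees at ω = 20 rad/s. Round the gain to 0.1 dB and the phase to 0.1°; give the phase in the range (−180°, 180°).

-0.8 dB, -90.0°

At s = jω = j20:
quadratic: (j20)² + 22·j20 + 400 = 0 + j440 → |·| ≈ 440, ∠ ≈ 90.00°
|T| = 400 / 440 ≈ 0.90909
Gain = 20 log₁₀(0.90909) ≈ -0.83 dB
∠T = 0.00° − 90.00° = -90.00°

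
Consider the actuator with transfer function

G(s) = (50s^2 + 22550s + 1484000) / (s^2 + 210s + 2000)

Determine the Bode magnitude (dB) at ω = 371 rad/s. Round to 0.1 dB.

Substitute s = j371:
Numerator: 50(j371)^2 + 22550(j371) + 1484000 = -5398050 + j8366050
Denominator: (j371)^2 + 210(j371) + 2000 = -135641 + j77910
|N| = √(5398050² + 8366050²) ≈ 9.9564e+06, ∠N ≈ 122.83°
|D| = √(135641² + 77910²) ≈ 1.5642e+05, ∠D ≈ 150.13°
|G| = 9.9564e+06 / 1.5642e+05 ≈ 63.652
Gain = 20 log₁₀(63.652) ≈ 36.08 dB

36.1 dB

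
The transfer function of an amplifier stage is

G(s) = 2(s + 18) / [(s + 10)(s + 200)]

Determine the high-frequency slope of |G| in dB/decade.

Each pole contributes −20 dB/decade at high frequency; each zero contributes +20 dB/decade.
Net: 1 zero(s) − 2 pole(s) → -20 dB/decade.

-20 dB/decade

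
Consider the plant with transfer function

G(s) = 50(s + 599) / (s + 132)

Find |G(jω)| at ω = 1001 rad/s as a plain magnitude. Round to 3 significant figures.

At s = jω = j1001:
zero (s+599): 599 + j1001 → |·| = √(599²+1001²) = √1360802 ≈ 1166.5, ∠ = arctan(1001/599) ≈ 59.10°
pole (s+132): 132 + j1001 → |·| = √(132²+1001²) = √1019425 ≈ 1009.7, ∠ = arctan(1001/132) ≈ 82.49°
|G| = 50 · 1166.5 / 1009.7 ≈ 57.765

57.8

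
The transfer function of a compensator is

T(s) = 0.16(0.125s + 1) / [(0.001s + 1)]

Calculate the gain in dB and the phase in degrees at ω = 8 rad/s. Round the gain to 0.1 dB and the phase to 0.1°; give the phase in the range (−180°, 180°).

At ω = 8 rad/s:
zero (1 + j8·0.125) = 1 + j1 → |·| ≈ 1.4142, ∠ ≈ 45.00°
pole (1 + j8·0.001) = 1 + j0.008 → |·| ≈ 1, ∠ ≈ 0.46°
|T| = 0.16 · 1.4142 / (1) ≈ 0.22627
Gain = 20 log₁₀(0.22627) ≈ -12.91 dB
∠T = (45.00°) − (0.46°) = 44.54°

-12.9 dB, 44.5°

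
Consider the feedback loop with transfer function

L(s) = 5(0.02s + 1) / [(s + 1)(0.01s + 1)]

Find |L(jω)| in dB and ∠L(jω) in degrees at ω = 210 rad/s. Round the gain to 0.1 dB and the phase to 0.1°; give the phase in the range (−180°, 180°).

At ω = 210 rad/s:
zero (1 + j210·0.02) = 1 + j4.2 → |·| ≈ 4.3174, ∠ ≈ 76.61°
pole (1 + j210·1) = 1 + j210 → |·| ≈ 210, ∠ ≈ 89.73°
pole (1 + j210·0.01) = 1 + j2.1 → |·| ≈ 2.3259, ∠ ≈ 64.54°
|L| = 5 · 4.3174 / (210 · 2.3259) ≈ 0.044196
Gain = 20 log₁₀(0.044196) ≈ -27.09 dB
∠L = (76.61°) − (89.73° + 64.54°) = -77.66°

-27.1 dB, -77.7°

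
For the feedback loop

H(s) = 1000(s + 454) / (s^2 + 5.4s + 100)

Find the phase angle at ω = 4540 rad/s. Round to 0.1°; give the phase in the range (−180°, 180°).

-95.6°

At s = jω = j4540:
zero (s+454): 454 + j4540 → |·| = √(454²+4540²) = √20817716 ≈ 4562.6, ∠ = arctan(4540/454) ≈ 84.29°
quadratic: (j4540)² + 5.4·j4540 + 100 = -20611500 + j24516 → |·| ≈ 2.0612e+07, ∠ ≈ 179.93°
∠H = 84.29° − 179.93° = -95.64°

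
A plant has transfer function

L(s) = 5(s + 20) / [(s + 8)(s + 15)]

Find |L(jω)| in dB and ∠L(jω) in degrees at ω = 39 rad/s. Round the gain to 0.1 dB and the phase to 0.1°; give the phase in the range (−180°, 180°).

-17.6 dB, -84.5°

At s = jω = j39:
zero (s+20): 20 + j39 → |·| = √(20²+39²) = √1921 ≈ 43.829, ∠ = arctan(39/20) ≈ 62.85°
pole (s+8): 8 + j39 → |·| = √(8²+39²) = √1585 ≈ 39.812, ∠ = arctan(39/8) ≈ 78.41°
pole (s+15): 15 + j39 → |·| = √(15²+39²) = √1746 ≈ 41.785, ∠ = arctan(39/15) ≈ 68.96°
|L| = 5 · 43.829 / 1663.5 ≈ 0.13174
Gain = 20 log₁₀(0.13174) ≈ -17.61 dB
∠L = 62.85° − 147.37° = -84.52°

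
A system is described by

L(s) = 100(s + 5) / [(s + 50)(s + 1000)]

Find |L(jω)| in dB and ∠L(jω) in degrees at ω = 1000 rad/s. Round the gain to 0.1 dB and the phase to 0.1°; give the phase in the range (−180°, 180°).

At s = jω = j1000:
zero (s+5): 5 + j1000 → |·| = √(5²+1000²) = √1000025 ≈ 1000, ∠ = arctan(1000/5) ≈ 89.71°
pole (s+50): 50 + j1000 → |·| = √(50²+1000²) = √1002500 ≈ 1001.2, ∠ = arctan(1000/50) ≈ 87.14°
pole (s+1000): 1000 + j1000 → |·| = √(1000²+1000²) = √2000000 ≈ 1414.2, ∠ = arctan(1000/1000) ≈ 45.00°
|L| = 100 · 1000 / 1.4159e+06 ≈ 0.070626
Gain = 20 log₁₀(0.070626) ≈ -23.02 dB
∠L = 89.71° − 132.14° = -42.43°

-23.0 dB, -42.4°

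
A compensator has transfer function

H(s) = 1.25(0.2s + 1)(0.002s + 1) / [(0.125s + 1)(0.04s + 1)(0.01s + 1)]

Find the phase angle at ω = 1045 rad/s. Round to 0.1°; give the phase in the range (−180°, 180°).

-108.6°

At ω = 1045 rad/s:
zero (1 + j1045·0.2) = 1 + j209 → |·| ≈ 209, ∠ ≈ 89.73°
zero (1 + j1045·0.002) = 1 + j2.09 → |·| ≈ 2.3169, ∠ ≈ 64.43°
pole (1 + j1045·0.125) = 1 + j130.625 → |·| ≈ 130.63, ∠ ≈ 89.56°
pole (1 + j1045·0.04) = 1 + j41.8 → |·| ≈ 41.812, ∠ ≈ 88.63°
pole (1 + j1045·0.01) = 1 + j10.45 → |·| ≈ 10.498, ∠ ≈ 84.53°
∠H = (89.73° + 64.43°) − (89.56° + 88.63° + 84.53°) = -108.56°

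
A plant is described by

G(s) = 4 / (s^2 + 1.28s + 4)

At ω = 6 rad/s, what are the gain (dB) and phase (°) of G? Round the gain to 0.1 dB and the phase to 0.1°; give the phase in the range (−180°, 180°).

-18.3 dB, -166.5°

At s = jω = j6:
quadratic: (j6)² + 1.28·j6 + 4 = -32 + j7.68 → |·| ≈ 32.909, ∠ ≈ 166.50°
|G| = 4 / 32.909 ≈ 0.12155
Gain = 20 log₁₀(0.12155) ≈ -18.30 dB
∠G = 0.00° − 166.50° = -166.50°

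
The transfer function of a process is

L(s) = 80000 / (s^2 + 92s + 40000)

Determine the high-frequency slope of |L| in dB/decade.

Each pole contributes −20 dB/decade at high frequency; each zero contributes +20 dB/decade.
Net: 0 zero(s) − 2 pole(s) → -40 dB/decade.

-40 dB/decade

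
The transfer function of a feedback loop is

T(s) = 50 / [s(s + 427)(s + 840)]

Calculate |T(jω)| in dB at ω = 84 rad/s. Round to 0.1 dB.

-115.8 dB

At s = jω = j84:
pole (s+427): 427 + j84 → |·| = √(427²+84²) = √189385 ≈ 435.18, ∠ = arctan(84/427) ≈ 11.13°
pole (s+840): 840 + j84 → |·| = √(840²+84²) = √712656 ≈ 844.19, ∠ = arctan(84/840) ≈ 5.71°
pole at origin: |s| = 84, ∠ = 90.00° (in denominator)
|T| = 50 / 3.0859e+07 ≈ 1.6203e-06
Gain = 20 log₁₀(1.6203e-06) ≈ -115.81 dB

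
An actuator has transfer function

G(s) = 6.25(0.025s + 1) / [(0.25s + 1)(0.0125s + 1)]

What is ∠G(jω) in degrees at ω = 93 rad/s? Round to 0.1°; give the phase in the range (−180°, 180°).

At ω = 93 rad/s:
zero (1 + j93·0.025) = 1 + j2.325 → |·| ≈ 2.5309, ∠ ≈ 66.73°
pole (1 + j93·0.25) = 1 + j23.25 → |·| ≈ 23.271, ∠ ≈ 87.54°
pole (1 + j93·0.0125) = 1 + j1.1625 → |·| ≈ 1.5334, ∠ ≈ 49.30°
∠G = (66.73°) − (87.54° + 49.30°) = -70.11°

-70.1°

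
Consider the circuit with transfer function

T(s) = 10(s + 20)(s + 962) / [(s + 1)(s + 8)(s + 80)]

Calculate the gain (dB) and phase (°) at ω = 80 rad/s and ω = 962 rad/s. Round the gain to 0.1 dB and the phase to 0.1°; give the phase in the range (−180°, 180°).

At s = jω = j80:
zero (s+20): 20 + j80 → |·| = √(20²+80²) = √6800 ≈ 82.462, ∠ = arctan(80/20) ≈ 75.96°
zero (s+962): 962 + j80 → |·| = √(962²+80²) = √931844 ≈ 965.32, ∠ = arctan(80/962) ≈ 4.75°
pole (s+1): 1 + j80 → |·| = √(1²+80²) = √6401 ≈ 80.006, ∠ = arctan(80/1) ≈ 89.28°
pole (s+8): 8 + j80 → |·| = √(8²+80²) = √6464 ≈ 80.399, ∠ = arctan(80/8) ≈ 84.29°
pole (s+80): 80 + j80 → |·| = √(80²+80²) = √12800 ≈ 113.14, ∠ = arctan(80/80) ≈ 45.00°
|T| = 10 · 79602 / 7.2776e+05 ≈ 1.0938
Gain = 20 log₁₀(1.0938) ≈ 0.78 dB
∠T = 80.71° − 218.57° = -137.86°

At s = jω = j962:
zero (s+20): 20 + j962 → |·| = √(20²+962²) = √925844 ≈ 962.21, ∠ = arctan(962/20) ≈ 88.81°
zero (s+962): 962 + j962 → |·| = √(962²+962²) = √1850888 ≈ 1360.5, ∠ = arctan(962/962) ≈ 45.00°
pole (s+1): 1 + j962 → |·| = √(1²+962²) = √925445 ≈ 962, ∠ = arctan(962/1) ≈ 89.94°
pole (s+8): 8 + j962 → |·| = √(8²+962²) = √925508 ≈ 962.03, ∠ = arctan(962/8) ≈ 89.52°
pole (s+80): 80 + j962 → |·| = √(80²+962²) = √931844 ≈ 965.32, ∠ = arctan(962/80) ≈ 85.25°
|T| = 10 · 1.3091e+06 / 8.9338e+08 ≈ 0.014653
Gain = 20 log₁₀(0.014653) ≈ -36.68 dB
∠T = 133.81° − 264.71° = -130.90°

ω = 80: 0.8 dB, -137.9°; ω = 962: -36.7 dB, -130.9°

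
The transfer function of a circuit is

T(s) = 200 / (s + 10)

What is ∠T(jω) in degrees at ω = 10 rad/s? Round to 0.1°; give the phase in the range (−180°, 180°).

-45.0°

At s = jω = j10:
pole (s+10): 10 + j10 → |·| = √(10²+10²) = √200 ≈ 14.142, ∠ = arctan(10/10) ≈ 45.00°
∠T = 0.00° − 45.00° = -45.00°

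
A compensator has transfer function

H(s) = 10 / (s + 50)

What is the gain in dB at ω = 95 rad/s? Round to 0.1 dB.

At s = jω = j95:
pole (s+50): 50 + j95 → |·| = √(50²+95²) = √11525 ≈ 107.35, ∠ = arctan(95/50) ≈ 62.24°
|H| = 10 / 107.35 ≈ 0.093153
Gain = 20 log₁₀(0.093153) ≈ -20.62 dB

-20.6 dB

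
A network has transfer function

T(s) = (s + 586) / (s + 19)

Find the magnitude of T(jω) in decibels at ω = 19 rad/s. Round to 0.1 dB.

26.8 dB

Substitute s = j19:
Numerator: (j19) + 586 = 586 + j19
Denominator: (j19) + 19 = 19 + j19
|N| = √(586² + 19²) ≈ 586.31, ∠N ≈ 1.86°
|D| = √(19² + 19²) ≈ 26.87, ∠D ≈ 45.00°
|T| = 586.31 / 26.87 ≈ 21.82
Gain = 20 log₁₀(21.82) ≈ 26.78 dB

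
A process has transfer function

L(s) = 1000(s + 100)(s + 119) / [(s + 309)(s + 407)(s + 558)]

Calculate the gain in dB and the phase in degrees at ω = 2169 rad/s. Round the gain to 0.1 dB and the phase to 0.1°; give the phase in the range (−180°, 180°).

At s = jω = j2169:
zero (s+100): 100 + j2169 → |·| = √(100²+2169²) = √4714561 ≈ 2171.3, ∠ = arctan(2169/100) ≈ 87.36°
zero (s+119): 119 + j2169 → |·| = √(119²+2169²) = √4718722 ≈ 2172.3, ∠ = arctan(2169/119) ≈ 86.86°
pole (s+309): 309 + j2169 → |·| = √(309²+2169²) = √4800042 ≈ 2190.9, ∠ = arctan(2169/309) ≈ 81.89°
pole (s+407): 407 + j2169 → |·| = √(407²+2169²) = √4870210 ≈ 2206.9, ∠ = arctan(2169/407) ≈ 79.37°
pole (s+558): 558 + j2169 → |·| = √(558²+2169²) = √5015925 ≈ 2239.6, ∠ = arctan(2169/558) ≈ 75.57°
|L| = 1000 · 4.7167e+06 / 1.0829e+10 ≈ 0.43556
Gain = 20 log₁₀(0.43556) ≈ -7.22 dB
∠L = 174.22° − 236.83° = -62.61°

-7.2 dB, -62.6°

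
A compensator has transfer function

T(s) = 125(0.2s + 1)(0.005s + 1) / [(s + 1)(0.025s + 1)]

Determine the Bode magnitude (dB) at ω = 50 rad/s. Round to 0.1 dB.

At ω = 50 rad/s:
zero (1 + j50·0.2) = 1 + j10 → |·| ≈ 10.05, ∠ ≈ 84.29°
zero (1 + j50·0.005) = 1 + j0.25 → |·| ≈ 1.0308, ∠ ≈ 14.04°
pole (1 + j50·1) = 1 + j50 → |·| ≈ 50.01, ∠ ≈ 88.85°
pole (1 + j50·0.025) = 1 + j1.25 → |·| ≈ 1.6008, ∠ ≈ 51.34°
|T| = 125 · 10.05 · 1.0308 / (50.01 · 1.6008) ≈ 16.175
Gain = 20 log₁₀(16.175) ≈ 24.18 dB

24.2 dB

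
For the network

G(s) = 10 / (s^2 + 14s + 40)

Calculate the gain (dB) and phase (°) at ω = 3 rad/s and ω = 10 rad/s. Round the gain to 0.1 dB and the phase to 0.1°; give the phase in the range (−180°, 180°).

ω = 3: -14.4 dB, -53.6°; ω = 10: -23.7 dB, -113.2°

Substitute s = j3:
Numerator: 10 = 10 + j0
Denominator: (j3)^2 + 14(j3) + 40 = 31 + j42
|N| = √(10² + 0²) ≈ 10, ∠N ≈ 0.00°
|D| = √(31² + 42²) ≈ 52.202, ∠D ≈ 53.57°
|G| = 10 / 52.202 ≈ 0.19156
Gain = 20 log₁₀(0.19156) ≈ -14.35 dB
∠G = 0.00° − 53.57° = -53.57°

Substitute s = j10:
Numerator: 10 = 10 + j0
Denominator: (j10)^2 + 14(j10) + 40 = -60 + j140
|N| = √(10² + 0²) ≈ 10, ∠N ≈ 0.00°
|D| = √(60² + 140²) ≈ 152.32, ∠D ≈ 113.20°
|G| = 10 / 152.32 ≈ 0.065651
Gain = 20 log₁₀(0.065651) ≈ -23.66 dB
∠G = 0.00° − 113.20° = -113.20°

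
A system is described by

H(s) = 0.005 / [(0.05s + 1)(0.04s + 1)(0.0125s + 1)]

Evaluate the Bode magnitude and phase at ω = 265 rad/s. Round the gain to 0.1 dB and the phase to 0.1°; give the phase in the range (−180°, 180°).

-99.8 dB, 116.5°

At ω = 265 rad/s:
pole (1 + j265·0.05) = 1 + j13.25 → |·| ≈ 13.288, ∠ ≈ 85.68°
pole (1 + j265·0.04) = 1 + j10.6 → |·| ≈ 10.647, ∠ ≈ 84.61°
pole (1 + j265·0.0125) = 1 + j3.3125 → |·| ≈ 3.4602, ∠ ≈ 73.20°
|H| = 0.005 · 1 / (13.288 · 10.647 · 3.4602) ≈ 1.0214e-05
Gain = 20 log₁₀(1.0214e-05) ≈ -99.82 dB
∠H = (0°) − (85.68° + 84.61° + 73.20°) = -243.49° ≡ 116.51° (principal value)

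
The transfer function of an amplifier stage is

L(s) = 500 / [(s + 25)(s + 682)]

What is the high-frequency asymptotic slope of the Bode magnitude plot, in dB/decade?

-40 dB/decade

Each pole contributes −20 dB/decade at high frequency; each zero contributes +20 dB/decade.
Net: 0 zero(s) − 2 pole(s) → -40 dB/decade.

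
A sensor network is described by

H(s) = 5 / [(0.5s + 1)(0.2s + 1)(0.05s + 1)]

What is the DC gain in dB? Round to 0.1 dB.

H(0) = 5 · 1 / 1 = 5
20 log₁₀(5) ≈ 13.98 dB

14.0 dB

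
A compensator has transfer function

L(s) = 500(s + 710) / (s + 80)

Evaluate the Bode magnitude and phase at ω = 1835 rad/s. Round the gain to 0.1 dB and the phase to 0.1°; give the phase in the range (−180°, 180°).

54.6 dB, -18.7°

At s = jω = j1835:
zero (s+710): 710 + j1835 → |·| = √(710²+1835²) = √3871325 ≈ 1967.6, ∠ = arctan(1835/710) ≈ 68.85°
pole (s+80): 80 + j1835 → |·| = √(80²+1835²) = √3373625 ≈ 1836.7, ∠ = arctan(1835/80) ≈ 87.50°
|L| = 500 · 1967.6 / 1836.7 ≈ 535.63
Gain = 20 log₁₀(535.63) ≈ 54.58 dB
∠L = 68.85° − 87.50° = -18.65°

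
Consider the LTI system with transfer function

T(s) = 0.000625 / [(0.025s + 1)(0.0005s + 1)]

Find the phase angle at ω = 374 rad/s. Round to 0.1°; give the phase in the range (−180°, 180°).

-94.5°

At ω = 374 rad/s:
pole (1 + j374·0.025) = 1 + j9.35 → |·| ≈ 9.4033, ∠ ≈ 83.90°
pole (1 + j374·0.0005) = 1 + j0.187 → |·| ≈ 1.0173, ∠ ≈ 10.59°
∠T = (0°) − (83.90° + 10.59°) = -94.49°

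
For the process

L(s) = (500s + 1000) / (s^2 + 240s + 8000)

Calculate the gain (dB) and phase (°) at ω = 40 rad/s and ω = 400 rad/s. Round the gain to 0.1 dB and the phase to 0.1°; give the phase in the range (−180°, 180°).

Substitute s = j40:
Numerator: 500(j40) + 1000 = 1000 + j20000
Denominator: (j40)^2 + 240(j40) + 8000 = 6400 + j9600
|N| = √(1000² + 20000²) ≈ 20025, ∠N ≈ 87.14°
|D| = √(6400² + 9600²) ≈ 11538, ∠D ≈ 56.31°
|L| = 20025 / 11538 ≈ 1.7356
Gain = 20 log₁₀(1.7356) ≈ 4.79 dB
∠L = 87.14° − 56.31° = 30.83°

Substitute s = j400:
Numerator: 500(j400) + 1000 = 1000 + j200000
Denominator: (j400)^2 + 240(j400) + 8000 = -152000 + j96000
|N| = √(1000² + 200000²) ≈ 2e+05, ∠N ≈ 89.71°
|D| = √(152000² + 96000²) ≈ 1.7978e+05, ∠D ≈ 147.72°
|L| = 2e+05 / 1.7978e+05 ≈ 1.1125
Gain = 20 log₁₀(1.1125) ≈ 0.93 dB
∠L = 89.71° − 147.72° = -58.01°

ω = 40: 4.8 dB, 30.8°; ω = 400: 0.9 dB, -58.0°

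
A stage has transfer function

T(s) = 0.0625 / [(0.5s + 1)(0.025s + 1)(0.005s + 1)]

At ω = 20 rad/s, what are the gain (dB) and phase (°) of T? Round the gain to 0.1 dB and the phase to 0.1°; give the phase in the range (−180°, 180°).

-45.1 dB, -116.6°

At ω = 20 rad/s:
pole (1 + j20·0.5) = 1 + j10 → |·| ≈ 10.05, ∠ ≈ 84.29°
pole (1 + j20·0.025) = 1 + j0.5 → |·| ≈ 1.118, ∠ ≈ 26.57°
pole (1 + j20·0.005) = 1 + j0.1 → |·| ≈ 1.005, ∠ ≈ 5.71°
|T| = 0.0625 · 1 / (10.05 · 1.118 · 1.005) ≈ 0.0055349
Gain = 20 log₁₀(0.0055349) ≈ -45.14 dB
∠T = (0°) − (84.29° + 26.57° + 5.71°) = -116.57°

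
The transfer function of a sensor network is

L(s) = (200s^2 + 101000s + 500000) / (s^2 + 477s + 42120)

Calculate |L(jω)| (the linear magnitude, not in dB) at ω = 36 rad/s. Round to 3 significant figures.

Substitute s = j36:
Numerator: 200(j36)^2 + 101000(j36) + 500000 = 240800 + j3636000
Denominator: (j36)^2 + 477(j36) + 42120 = 40824 + j17172
|N| = √(240800² + 3636000²) ≈ 3.644e+06, ∠N ≈ 86.21°
|D| = √(40824² + 17172²) ≈ 44289, ∠D ≈ 22.81°
|L| = 3.644e+06 / 44289 ≈ 82.278

82.3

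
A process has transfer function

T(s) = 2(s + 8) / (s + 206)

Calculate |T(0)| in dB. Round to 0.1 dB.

T(0) = 2·8 / (206) ≈ 0.07767
20 log₁₀(0.07767) ≈ -22.19 dB

-22.2 dB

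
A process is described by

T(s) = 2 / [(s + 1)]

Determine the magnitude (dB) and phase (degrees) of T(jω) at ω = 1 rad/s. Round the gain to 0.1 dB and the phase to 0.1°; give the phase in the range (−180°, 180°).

At ω = 1 rad/s:
pole (1 + j1·1) = 1 + j1 → |·| ≈ 1.4142, ∠ ≈ 45.00°
|T| = 2 · 1 / (1.4142) ≈ 1.4142
Gain = 20 log₁₀(1.4142) ≈ 3.01 dB
∠T = (0°) − (45.00°) = -45.00°

3.0 dB, -45.0°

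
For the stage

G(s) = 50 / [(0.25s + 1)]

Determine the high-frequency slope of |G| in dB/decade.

Each pole contributes −20 dB/decade at high frequency; each zero contributes +20 dB/decade.
Net: 0 zero(s) − 1 pole(s) → -20 dB/decade.

-20 dB/decade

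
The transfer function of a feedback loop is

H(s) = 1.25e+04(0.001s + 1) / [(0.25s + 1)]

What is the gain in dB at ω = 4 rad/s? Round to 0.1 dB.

78.9 dB

At ω = 4 rad/s:
zero (1 + j4·0.001) = 1 + j0.004 → |·| ≈ 1, ∠ ≈ 0.23°
pole (1 + j4·0.25) = 1 + j1 → |·| ≈ 1.4142, ∠ ≈ 45.00°
|H| = 1.25e+04 · 1 / (1.4142) ≈ 8838.9
Gain = 20 log₁₀(8838.9) ≈ 78.93 dB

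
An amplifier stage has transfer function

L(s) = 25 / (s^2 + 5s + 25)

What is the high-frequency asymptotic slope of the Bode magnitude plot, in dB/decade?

-40 dB/decade

Each pole contributes −20 dB/decade at high frequency; each zero contributes +20 dB/decade.
Net: 0 zero(s) − 2 pole(s) → -40 dB/decade.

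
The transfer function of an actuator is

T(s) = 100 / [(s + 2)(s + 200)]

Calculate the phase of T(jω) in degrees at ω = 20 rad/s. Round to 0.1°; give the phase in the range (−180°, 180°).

-90.0°

At s = jω = j20:
pole (s+2): 2 + j20 → |·| = √(2²+20²) = √404 ≈ 20.1, ∠ = arctan(20/2) ≈ 84.29°
pole (s+200): 200 + j20 → |·| = √(200²+20²) = √40400 ≈ 201, ∠ = arctan(20/200) ≈ 5.71°
∠T = 0.00° − 90.00° = -90.00°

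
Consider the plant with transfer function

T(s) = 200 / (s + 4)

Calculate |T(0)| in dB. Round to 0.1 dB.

34.0 dB

T(0) = 200 / (4) = 50
20 log₁₀(50) ≈ 33.98 dB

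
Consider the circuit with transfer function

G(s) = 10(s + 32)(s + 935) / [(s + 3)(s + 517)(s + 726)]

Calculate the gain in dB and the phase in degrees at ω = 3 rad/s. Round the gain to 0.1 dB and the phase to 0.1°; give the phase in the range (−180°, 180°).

At s = jω = j3:
zero (s+32): 32 + j3 → |·| = √(32²+3²) = √1033 ≈ 32.14, ∠ = arctan(3/32) ≈ 5.36°
zero (s+935): 935 + j3 → |·| = √(935²+3²) = √874234 ≈ 935, ∠ = arctan(3/935) ≈ 0.18°
pole (s+3): 3 + j3 → |·| = √(3²+3²) = √18 ≈ 4.2426, ∠ = arctan(3/3) ≈ 45.00°
pole (s+517): 517 + j3 → |·| = √(517²+3²) = √267298 ≈ 517.01, ∠ = arctan(3/517) ≈ 0.33°
pole (s+726): 726 + j3 → |·| = √(726²+3²) = √527085 ≈ 726.01, ∠ = arctan(3/726) ≈ 0.24°
|G| = 10 · 30051 / 1.5925e+06 ≈ 0.1887
Gain = 20 log₁₀(0.1887) ≈ -14.48 dB
∠G = 5.54° − 45.57° = -40.03°

-14.5 dB, -40.0°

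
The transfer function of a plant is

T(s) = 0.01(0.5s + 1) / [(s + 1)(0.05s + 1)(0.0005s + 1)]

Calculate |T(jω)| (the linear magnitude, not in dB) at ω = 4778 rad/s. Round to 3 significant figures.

At ω = 4778 rad/s:
zero (1 + j4778·0.5) = 1 + j2389 → |·| ≈ 2389, ∠ ≈ 89.98°
pole (1 + j4778·1) = 1 + j4778 → |·| ≈ 4778, ∠ ≈ 89.99°
pole (1 + j4778·0.05) = 1 + j238.9 → |·| ≈ 238.9, ∠ ≈ 89.76°
pole (1 + j4778·0.0005) = 1 + j2.389 → |·| ≈ 2.5898, ∠ ≈ 67.29°
|T| = 0.01 · 2389 / (4778 · 238.9 · 2.5898) ≈ 8.0814e-06

8.08e-06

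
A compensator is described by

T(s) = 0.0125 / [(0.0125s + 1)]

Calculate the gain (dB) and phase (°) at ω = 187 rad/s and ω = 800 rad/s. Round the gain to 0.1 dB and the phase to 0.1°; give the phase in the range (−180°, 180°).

At ω = 187 rad/s:
pole (1 + j187·0.0125) = 1 + j2.3375 → |·| ≈ 2.5424, ∠ ≈ 66.84°
|T| = 0.0125 · 1 / (2.5424) ≈ 0.0049166
Gain = 20 log₁₀(0.0049166) ≈ -46.17 dB
∠T = (0°) − (66.84°) = -66.84°

At ω = 800 rad/s:
pole (1 + j800·0.0125) = 1 + j10 → |·| ≈ 10.05, ∠ ≈ 84.29°
|T| = 0.0125 · 1 / (10.05) ≈ 0.0012438
Gain = 20 log₁₀(0.0012438) ≈ -58.10 dB
∠T = (0°) − (84.29°) = -84.29°

ω = 187: -46.2 dB, -66.8°; ω = 800: -58.1 dB, -84.3°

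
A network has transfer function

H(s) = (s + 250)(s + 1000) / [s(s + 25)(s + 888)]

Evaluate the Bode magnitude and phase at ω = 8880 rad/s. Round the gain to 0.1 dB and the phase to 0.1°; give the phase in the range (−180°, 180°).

-79.0 dB, -92.2°

At s = jω = j8880:
zero (s+250): 250 + j8880 → |·| = √(250²+8880²) = √78916900 ≈ 8883.5, ∠ = arctan(8880/250) ≈ 88.39°
zero (s+1000): 1000 + j8880 → |·| = √(1000²+8880²) = √79854400 ≈ 8936.1, ∠ = arctan(8880/1000) ≈ 83.57°
pole (s+25): 25 + j8880 → |·| = √(25²+8880²) = √78855025 ≈ 8880, ∠ = arctan(8880/25) ≈ 89.84°
pole (s+888): 888 + j8880 → |·| = √(888²+8880²) = √79642944 ≈ 8924.3, ∠ = arctan(8880/888) ≈ 84.29°
pole at origin: |s| = 8880, ∠ = 90.00° (in denominator)
|H| = 1 · 7.9384e+07 / 7.0372e+11 ≈ 0.00011281
Gain = 20 log₁₀(0.00011281) ≈ -78.95 dB
∠H = 171.96° − 264.13° = -92.17°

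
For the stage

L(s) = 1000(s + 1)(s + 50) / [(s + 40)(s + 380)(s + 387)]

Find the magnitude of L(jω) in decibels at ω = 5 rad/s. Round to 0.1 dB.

At s = jω = j5:
zero (s+1): 1 + j5 → |·| = √(1²+5²) = √26 ≈ 5.099, ∠ = arctan(5/1) ≈ 78.69°
zero (s+50): 50 + j5 → |·| = √(50²+5²) = √2525 ≈ 50.249, ∠ = arctan(5/50) ≈ 5.71°
pole (s+40): 40 + j5 → |·| = √(40²+5²) = √1625 ≈ 40.311, ∠ = arctan(5/40) ≈ 7.13°
pole (s+380): 380 + j5 → |·| = √(380²+5²) = √144425 ≈ 380.03, ∠ = arctan(5/380) ≈ 0.75°
pole (s+387): 387 + j5 → |·| = √(387²+5²) = √149794 ≈ 387.03, ∠ = arctan(5/387) ≈ 0.74°
|L| = 1000 · 256.22 / 5.9291e+06 ≈ 0.043214
Gain = 20 log₁₀(0.043214) ≈ -27.29 dB

-27.3 dB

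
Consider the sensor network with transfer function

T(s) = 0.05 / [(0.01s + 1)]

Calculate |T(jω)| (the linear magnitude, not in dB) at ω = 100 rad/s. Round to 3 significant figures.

At ω = 100 rad/s:
pole (1 + j100·0.01) = 1 + j1 → |·| ≈ 1.4142, ∠ ≈ 45.00°
|T| = 0.05 · 1 / (1.4142) ≈ 0.035356

0.0354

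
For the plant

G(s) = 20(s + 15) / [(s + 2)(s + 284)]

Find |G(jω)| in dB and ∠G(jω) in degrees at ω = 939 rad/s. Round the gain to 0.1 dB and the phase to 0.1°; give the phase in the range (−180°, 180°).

At s = jω = j939:
zero (s+15): 15 + j939 → |·| = √(15²+939²) = √881946 ≈ 939.12, ∠ = arctan(939/15) ≈ 89.08°
pole (s+2): 2 + j939 → |·| = √(2²+939²) = √881725 ≈ 939, ∠ = arctan(939/2) ≈ 89.88°
pole (s+284): 284 + j939 → |·| = √(284²+939²) = √962377 ≈ 981.01, ∠ = arctan(939/284) ≈ 73.17°
|G| = 20 · 939.12 / 9.2117e+05 ≈ 0.02039
Gain = 20 log₁₀(0.02039) ≈ -33.81 dB
∠G = 89.08° − 163.05° = -73.97°

-33.8 dB, -74.0°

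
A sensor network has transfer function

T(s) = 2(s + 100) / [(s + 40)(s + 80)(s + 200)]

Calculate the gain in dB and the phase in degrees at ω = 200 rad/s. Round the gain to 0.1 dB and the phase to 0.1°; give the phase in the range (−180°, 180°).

At s = jω = j200:
zero (s+100): 100 + j200 → |·| = √(100²+200²) = √50000 ≈ 223.61, ∠ = arctan(200/100) ≈ 63.43°
pole (s+40): 40 + j200 → |·| = √(40²+200²) = √41600 ≈ 203.96, ∠ = arctan(200/40) ≈ 78.69°
pole (s+80): 80 + j200 → |·| = √(80²+200²) = √46400 ≈ 215.41, ∠ = arctan(200/80) ≈ 68.20°
pole (s+200): 200 + j200 → |·| = √(200²+200²) = √80000 ≈ 282.84, ∠ = arctan(200/200) ≈ 45.00°
|T| = 2 · 223.61 / 1.2427e+07 ≈ 3.5988e-05
Gain = 20 log₁₀(3.5988e-05) ≈ -88.88 dB
∠T = 63.43° − 191.89° = -128.46°

-88.9 dB, -128.5°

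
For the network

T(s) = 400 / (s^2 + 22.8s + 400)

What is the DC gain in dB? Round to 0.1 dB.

T(0) = 400 / 400 = 1
20 log₁₀(1) ≈ 0.00 dB

0.0 dB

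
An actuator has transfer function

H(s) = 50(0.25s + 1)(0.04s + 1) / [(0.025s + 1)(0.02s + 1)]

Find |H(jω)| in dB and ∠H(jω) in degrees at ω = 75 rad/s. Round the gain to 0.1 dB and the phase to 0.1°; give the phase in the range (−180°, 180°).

At ω = 75 rad/s:
zero (1 + j75·0.25) = 1 + j18.75 → |·| ≈ 18.777, ∠ ≈ 86.95°
zero (1 + j75·0.04) = 1 + j3 → |·| ≈ 3.1623, ∠ ≈ 71.57°
pole (1 + j75·0.025) = 1 + j1.875 → |·| ≈ 2.125, ∠ ≈ 61.93°
pole (1 + j75·0.02) = 1 + j1.5 → |·| ≈ 1.8028, ∠ ≈ 56.31°
|H| = 50 · 18.777 · 3.1623 / (2.125 · 1.8028) ≈ 774.98
Gain = 20 log₁₀(774.98) ≈ 57.79 dB
∠H = (86.95° + 71.57°) − (61.93° + 56.31°) = 40.28°

57.8 dB, 40.3°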